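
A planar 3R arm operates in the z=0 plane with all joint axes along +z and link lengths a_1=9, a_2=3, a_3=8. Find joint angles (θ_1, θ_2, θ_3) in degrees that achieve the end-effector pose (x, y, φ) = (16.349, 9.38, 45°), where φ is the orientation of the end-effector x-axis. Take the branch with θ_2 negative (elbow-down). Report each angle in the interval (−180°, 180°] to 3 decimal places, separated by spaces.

wrist centre = target − a_3·(cos φ, sin φ) = (10.6921, 3.7231)
cos θ_2 = (128.1838−9²−3²)/(2·9·3) = 0.7071; θ_2 = -45.0000° (elbow-down)
β = atan2(3.7231,10.6921) = 19.1988°; ψ = atan2(-2.1213,11.1213) = -10.7991°
θ_1 = β − ψ = 29.9979°
θ_3 = φ − θ_1 − θ_2 = 60.0021° (wrapped to (-180°,180°])

29.998 -45.000 60.002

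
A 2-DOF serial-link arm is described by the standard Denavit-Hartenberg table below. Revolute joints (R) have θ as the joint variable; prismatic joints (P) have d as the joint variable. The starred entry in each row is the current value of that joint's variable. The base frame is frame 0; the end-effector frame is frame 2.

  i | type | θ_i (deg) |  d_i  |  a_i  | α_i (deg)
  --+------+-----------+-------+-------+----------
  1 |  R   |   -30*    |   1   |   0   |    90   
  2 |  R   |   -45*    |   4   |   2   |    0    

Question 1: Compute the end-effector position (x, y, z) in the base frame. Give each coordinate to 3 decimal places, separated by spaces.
-0.775 -4.171 -0.414

after link 1: o_1 = (0.0000, 0.0000, 1.0000)
after link 2: o_2 = (-0.7753, -4.1712, -0.4142)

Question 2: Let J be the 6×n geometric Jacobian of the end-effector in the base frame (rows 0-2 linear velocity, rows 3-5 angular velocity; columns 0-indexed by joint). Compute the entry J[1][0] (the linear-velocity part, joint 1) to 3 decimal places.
-0.775

axis z_0 = ẑ; lever o_n−o_0 = (-0.7753,-4.1712,-0.4142)
cross product → J_v[:, 0] = (4.1712,-0.7753,0.0000)
J_ω[:, 0] = z_0
entry J[1][0] = -0.7753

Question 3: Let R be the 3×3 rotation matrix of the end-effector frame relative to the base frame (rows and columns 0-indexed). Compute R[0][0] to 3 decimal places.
0.612

End-effector x-axis (col 0 of R) = (0.6124,-0.3536,-0.7071)
R[0][0] = 0.6124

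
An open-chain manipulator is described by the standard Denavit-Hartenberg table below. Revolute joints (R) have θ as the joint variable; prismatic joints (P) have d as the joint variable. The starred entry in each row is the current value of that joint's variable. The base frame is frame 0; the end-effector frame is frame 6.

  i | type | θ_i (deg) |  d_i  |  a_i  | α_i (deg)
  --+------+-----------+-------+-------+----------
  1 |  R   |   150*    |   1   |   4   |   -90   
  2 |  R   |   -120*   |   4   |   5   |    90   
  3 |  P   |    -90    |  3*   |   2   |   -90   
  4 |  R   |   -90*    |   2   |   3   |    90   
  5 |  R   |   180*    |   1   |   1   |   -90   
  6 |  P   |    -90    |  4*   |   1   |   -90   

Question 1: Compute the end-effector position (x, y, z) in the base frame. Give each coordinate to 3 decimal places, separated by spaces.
-0.415 -4.379 1.098

after link 1: o_1 = (-3.4641, 2.0000, 1.0000)
after link 2: o_2 = (-3.2990, -2.7141, 5.3301)
after link 3: o_3 = (-0.0490, -2.2811, 3.8301)
after link 4: o_4 = (3.0670, -4.0801, 4.0622)
after link 5: o_5 = (1.8170, -4.5131, 4.5622)
after link 6: o_6 = (-0.4151, -4.3792, 1.0981)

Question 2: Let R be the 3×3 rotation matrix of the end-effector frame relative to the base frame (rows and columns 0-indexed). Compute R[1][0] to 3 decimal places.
-0.866

End-effector x-axis (col 0 of R) = (-0.5000,-0.8660,0.0000)
R[1][0] = -0.8660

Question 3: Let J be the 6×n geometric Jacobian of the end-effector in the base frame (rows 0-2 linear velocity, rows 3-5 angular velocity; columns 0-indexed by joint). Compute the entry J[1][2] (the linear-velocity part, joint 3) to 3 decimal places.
-0.433

prismatic axis z_2 = (0.7500,-0.4330,-0.5000)
J_v[:, 2] = z_2; J_ω[:, 2] = (0,0,0)
entry J[1][2] = -0.4330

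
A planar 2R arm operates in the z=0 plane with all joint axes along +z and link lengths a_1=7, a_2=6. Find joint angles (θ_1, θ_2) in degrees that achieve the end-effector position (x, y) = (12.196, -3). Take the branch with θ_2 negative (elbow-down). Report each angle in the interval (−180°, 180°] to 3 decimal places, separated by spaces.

cos θ_2 = (157.7424−7²−6²)/(2·7·6) = 0.8660; θ_2 = -30.0051° (elbow-down)
β = atan2(-3.0000,12.1960) = -13.8194°; ψ = atan2(-3.0005,12.1959) = -13.8215°
θ_1 = β − ψ = 0.0022°

0.002 -30.005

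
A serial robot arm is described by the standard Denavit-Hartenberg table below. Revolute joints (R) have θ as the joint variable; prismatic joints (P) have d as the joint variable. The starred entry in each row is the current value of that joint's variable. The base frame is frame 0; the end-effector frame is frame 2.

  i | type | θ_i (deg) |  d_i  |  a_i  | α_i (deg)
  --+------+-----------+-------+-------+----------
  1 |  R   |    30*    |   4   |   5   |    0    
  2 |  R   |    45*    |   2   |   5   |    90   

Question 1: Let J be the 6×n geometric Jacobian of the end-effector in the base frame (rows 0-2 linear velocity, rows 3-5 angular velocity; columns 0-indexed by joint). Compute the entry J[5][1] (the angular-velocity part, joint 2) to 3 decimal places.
axis z_1 = (0.0000,0.0000,1.0000); lever o_n−o_1 = (1.2941,4.8296,2.0000)
cross product → J_v[:, 1] = (-4.8296,1.2941,0.0000)
J_ω[:, 1] = z_1
entry J[5][1] = 1.0000

1.000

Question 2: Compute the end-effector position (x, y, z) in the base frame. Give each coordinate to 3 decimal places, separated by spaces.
5.624 7.330 6.000

after link 1: o_1 = (4.3301, 2.5000, 4.0000)
after link 2: o_2 = (5.6242, 7.3296, 6.0000)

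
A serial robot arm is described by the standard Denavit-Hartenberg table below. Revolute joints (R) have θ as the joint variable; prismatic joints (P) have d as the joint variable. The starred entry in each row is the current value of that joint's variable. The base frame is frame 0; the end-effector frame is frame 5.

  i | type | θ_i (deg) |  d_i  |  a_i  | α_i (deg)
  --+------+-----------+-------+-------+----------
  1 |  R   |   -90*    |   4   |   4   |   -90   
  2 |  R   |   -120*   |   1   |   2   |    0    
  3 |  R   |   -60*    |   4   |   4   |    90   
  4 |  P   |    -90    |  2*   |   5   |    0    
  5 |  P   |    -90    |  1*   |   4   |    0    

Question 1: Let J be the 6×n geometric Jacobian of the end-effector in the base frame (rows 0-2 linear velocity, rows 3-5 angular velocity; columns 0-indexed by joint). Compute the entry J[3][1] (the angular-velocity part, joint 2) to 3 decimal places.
1.000

axis z_1 = (1.0000,0.0000,0.0000); lever o_n−o_1 = (-0.0000,1.0000,-1.2679)
cross product → J_v[:, 1] = (-0.0000,1.2679,1.0000)
J_ω[:, 1] = z_1
entry J[3][1] = 1.0000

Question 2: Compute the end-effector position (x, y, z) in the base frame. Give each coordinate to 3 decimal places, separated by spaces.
0.000 -3.000 2.732

after link 1: o_1 = (0.0000, -4.0000, 4.0000)
after link 2: o_2 = (1.0000, -3.0000, 5.7321)
after link 3: o_3 = (5.0000, 1.0000, 5.7321)
after link 4: o_4 = (0.0000, 1.0000, 3.7321)
after link 5: o_5 = (0.0000, -3.0000, 2.7321)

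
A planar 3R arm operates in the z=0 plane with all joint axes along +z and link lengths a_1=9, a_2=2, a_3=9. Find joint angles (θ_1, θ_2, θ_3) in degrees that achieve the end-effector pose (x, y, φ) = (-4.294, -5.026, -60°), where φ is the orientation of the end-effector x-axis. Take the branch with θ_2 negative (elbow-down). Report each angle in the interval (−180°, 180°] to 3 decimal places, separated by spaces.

175.056 -90.004 -145.052

wrist centre = target − a_3·(cos φ, sin φ) = (-8.7940, 2.7682)
cos θ_2 = (84.9975−9²−2²)/(2·9·2) = -0.0001; θ_2 = -90.0039° (elbow-down)
β = atan2(2.7682,-8.7940) = 162.5267°; ψ = atan2(-2.0000,8.9999) = -12.5290°
θ_1 = β − ψ = 175.0557°
θ_3 = φ − θ_1 − θ_2 = -145.0518° (wrapped to (-180°,180°])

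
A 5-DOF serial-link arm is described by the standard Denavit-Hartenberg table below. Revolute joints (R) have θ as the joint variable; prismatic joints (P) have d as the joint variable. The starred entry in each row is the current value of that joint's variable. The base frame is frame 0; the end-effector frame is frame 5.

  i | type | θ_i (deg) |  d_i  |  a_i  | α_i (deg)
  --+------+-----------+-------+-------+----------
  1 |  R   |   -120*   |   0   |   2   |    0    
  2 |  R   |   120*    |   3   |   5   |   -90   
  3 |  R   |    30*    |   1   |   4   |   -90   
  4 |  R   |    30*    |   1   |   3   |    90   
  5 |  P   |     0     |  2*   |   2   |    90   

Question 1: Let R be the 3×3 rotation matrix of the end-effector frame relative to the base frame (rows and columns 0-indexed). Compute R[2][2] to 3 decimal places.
End-effector z-axis (col 2 of R) = (0.5000,-0.0000,0.8660)
R[2][2] = 0.8660

0.866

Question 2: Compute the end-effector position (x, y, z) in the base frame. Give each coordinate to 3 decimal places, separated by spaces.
11.580 -1.500 -2.531

after link 1: o_1 = (-1.0000, -1.7321, 0.0000)
after link 2: o_2 = (4.0000, -1.7321, 3.0000)
after link 3: o_3 = (7.4641, -0.7321, 1.0000)
after link 4: o_4 = (9.2141, -2.2321, -1.1651)
after link 5: o_5 = (11.5801, -1.5000, -2.5311)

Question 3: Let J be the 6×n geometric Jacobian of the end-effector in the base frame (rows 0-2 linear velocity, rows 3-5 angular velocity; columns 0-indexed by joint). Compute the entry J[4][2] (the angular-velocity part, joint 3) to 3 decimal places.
axis z_2 = (0.0000,1.0000,0.0000); lever o_n−o_2 = (7.5801,0.2321,-5.5311)
cross product → J_v[:, 2] = (-5.5311,0.0000,-7.5801)
J_ω[:, 2] = z_2
entry J[4][2] = 1.0000

1.000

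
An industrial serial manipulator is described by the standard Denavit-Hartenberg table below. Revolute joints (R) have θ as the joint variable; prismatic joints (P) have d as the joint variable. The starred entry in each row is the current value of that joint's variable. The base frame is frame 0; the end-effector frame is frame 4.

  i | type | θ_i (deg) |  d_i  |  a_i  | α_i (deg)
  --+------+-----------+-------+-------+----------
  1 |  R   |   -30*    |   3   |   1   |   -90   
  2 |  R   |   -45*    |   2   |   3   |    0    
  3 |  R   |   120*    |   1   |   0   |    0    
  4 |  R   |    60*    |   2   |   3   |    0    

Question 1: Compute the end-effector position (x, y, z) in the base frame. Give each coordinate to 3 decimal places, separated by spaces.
3.366 3.830 3.000

after link 1: o_1 = (0.8660, -0.5000, 3.0000)
after link 2: o_2 = (3.7031, 0.1714, 5.1213)
after link 3: o_3 = (4.2031, 1.0374, 5.1213)
after link 4: o_4 = (3.3660, 3.8301, 3.0000)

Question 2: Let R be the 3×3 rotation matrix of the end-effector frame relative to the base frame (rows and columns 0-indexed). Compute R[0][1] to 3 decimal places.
-0.612

End-effector y-axis (col 1 of R) = (-0.6124,0.3536,0.7071)
R[0][1] = -0.6124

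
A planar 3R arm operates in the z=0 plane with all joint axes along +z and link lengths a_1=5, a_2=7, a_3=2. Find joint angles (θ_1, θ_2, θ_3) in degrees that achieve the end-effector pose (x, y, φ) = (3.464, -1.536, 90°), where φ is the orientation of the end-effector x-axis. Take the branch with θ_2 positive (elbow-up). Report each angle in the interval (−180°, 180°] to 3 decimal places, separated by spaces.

-135.008 135.000 90.008

wrist centre = target − a_3·(cos φ, sin φ) = (3.4640, -3.5360)
cos θ_2 = (24.5026−5²−7²)/(2·5·7) = -0.7071; θ_2 = 134.9999° (elbow-up)
β = atan2(-3.5360,3.4640) = -45.5893°; ψ = atan2(4.9498,0.0503) = 89.4182°
θ_1 = β − ψ = -135.0076°
θ_3 = φ − θ_1 − θ_2 = 90.0076° (wrapped to (-180°,180°])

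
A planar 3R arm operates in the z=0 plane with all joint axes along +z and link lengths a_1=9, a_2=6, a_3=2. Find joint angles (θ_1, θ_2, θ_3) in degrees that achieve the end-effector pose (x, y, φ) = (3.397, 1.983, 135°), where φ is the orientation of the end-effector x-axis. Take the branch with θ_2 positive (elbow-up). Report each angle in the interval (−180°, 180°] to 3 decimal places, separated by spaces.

wrist centre = target − a_3·(cos φ, sin φ) = (4.8112, 0.5688)
cos θ_2 = (23.4713−9²−6²)/(2·9·6) = -0.8660; θ_2 = 149.9978° (elbow-up)
β = atan2(0.5688,4.8112) = 6.7423°; ψ = atan2(3.0002,3.8040) = 38.2630°
θ_1 = β − ψ = -31.5207°
θ_3 = φ − θ_1 − θ_2 = 16.5228° (wrapped to (-180°,180°])

-31.521 149.998 16.523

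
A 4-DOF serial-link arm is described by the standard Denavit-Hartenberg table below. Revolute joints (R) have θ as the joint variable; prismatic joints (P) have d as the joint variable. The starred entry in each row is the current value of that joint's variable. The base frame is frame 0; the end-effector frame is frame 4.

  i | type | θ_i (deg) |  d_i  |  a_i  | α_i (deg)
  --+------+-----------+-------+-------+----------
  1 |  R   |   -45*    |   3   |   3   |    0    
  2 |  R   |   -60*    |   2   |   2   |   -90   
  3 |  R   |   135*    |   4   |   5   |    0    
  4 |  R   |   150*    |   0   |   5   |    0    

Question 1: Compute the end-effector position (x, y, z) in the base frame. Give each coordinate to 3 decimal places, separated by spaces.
6.048 -2.923 6.294

after link 1: o_1 = (2.1213, -2.1213, 3.0000)
after link 2: o_2 = (1.6037, -4.0532, 5.0000)
after link 3: o_3 = (6.3824, -1.6734, 1.4645)
after link 4: o_4 = (6.0475, -2.9234, 6.2941)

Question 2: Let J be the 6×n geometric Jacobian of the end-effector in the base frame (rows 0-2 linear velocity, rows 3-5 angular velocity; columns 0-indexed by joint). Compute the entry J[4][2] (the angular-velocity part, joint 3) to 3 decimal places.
axis z_2 = (0.9659,-0.2588,0.0000); lever o_n−o_2 = (4.4438,1.1298,1.2941)
cross product → J_v[:, 2] = (-0.3349,-1.2500,2.2414)
J_ω[:, 2] = z_2
entry J[4][2] = -0.2588

-0.259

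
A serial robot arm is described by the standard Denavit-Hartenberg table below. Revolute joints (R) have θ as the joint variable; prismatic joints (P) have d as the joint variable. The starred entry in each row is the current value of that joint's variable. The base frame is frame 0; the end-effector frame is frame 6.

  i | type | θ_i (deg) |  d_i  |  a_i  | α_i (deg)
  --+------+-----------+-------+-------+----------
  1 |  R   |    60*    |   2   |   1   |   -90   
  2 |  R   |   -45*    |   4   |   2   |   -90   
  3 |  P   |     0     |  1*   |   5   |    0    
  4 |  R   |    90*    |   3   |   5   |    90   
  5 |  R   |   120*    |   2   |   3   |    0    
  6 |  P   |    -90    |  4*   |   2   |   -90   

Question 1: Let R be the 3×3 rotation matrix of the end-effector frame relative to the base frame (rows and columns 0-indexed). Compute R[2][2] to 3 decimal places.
End-effector z-axis (col 2 of R) = (-0.1268,0.7803,-0.6124)
R[2][2] = -0.6124

-0.612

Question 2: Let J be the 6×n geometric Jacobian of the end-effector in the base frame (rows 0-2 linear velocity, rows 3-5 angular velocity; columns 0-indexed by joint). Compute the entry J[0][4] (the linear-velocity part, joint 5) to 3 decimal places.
-3.034

axis z_4 = (0.3536,0.6124,0.7071); lever o_n−o_4 = (3.5944,5.7616,1.6984)
cross product → J_v[:, 4] = (-3.0340,1.9411,-0.1641)
J_ω[:, 4] = z_4
entry J[0][4] = -3.0340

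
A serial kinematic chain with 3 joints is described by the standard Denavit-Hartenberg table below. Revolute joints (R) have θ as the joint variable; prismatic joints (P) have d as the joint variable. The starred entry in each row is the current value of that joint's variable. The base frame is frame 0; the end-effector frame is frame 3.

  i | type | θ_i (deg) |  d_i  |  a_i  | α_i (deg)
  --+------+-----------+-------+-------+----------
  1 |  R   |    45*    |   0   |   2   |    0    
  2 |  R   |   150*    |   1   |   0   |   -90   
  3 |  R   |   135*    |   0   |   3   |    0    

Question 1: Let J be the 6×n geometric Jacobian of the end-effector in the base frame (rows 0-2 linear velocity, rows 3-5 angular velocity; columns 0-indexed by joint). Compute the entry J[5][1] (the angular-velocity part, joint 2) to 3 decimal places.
axis z_1 = (0.0000,0.0000,1.0000); lever o_n−o_1 = (2.0490,0.5490,-1.1213)
cross product → J_v[:, 1] = (-0.5490,2.0490,0.0000)
J_ω[:, 1] = z_1
entry J[5][1] = 1.0000

1.000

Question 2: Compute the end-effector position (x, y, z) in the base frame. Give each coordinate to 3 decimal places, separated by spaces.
3.463 1.963 -1.121

after link 1: o_1 = (1.4142, 1.4142, 0.0000)
after link 2: o_2 = (1.4142, 1.4142, 1.0000)
after link 3: o_3 = (3.4633, 1.9633, -1.1213)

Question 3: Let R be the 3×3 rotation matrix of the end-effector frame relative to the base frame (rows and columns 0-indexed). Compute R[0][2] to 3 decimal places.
0.259

End-effector z-axis (col 2 of R) = (0.2588,-0.9659,0.0000)
R[0][2] = 0.2588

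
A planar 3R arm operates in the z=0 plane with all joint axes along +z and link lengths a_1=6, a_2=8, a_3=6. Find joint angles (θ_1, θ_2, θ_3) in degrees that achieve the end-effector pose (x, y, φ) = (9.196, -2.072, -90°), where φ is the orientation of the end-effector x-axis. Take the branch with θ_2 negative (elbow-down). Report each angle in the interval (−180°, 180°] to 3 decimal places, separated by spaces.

76.261 -90.003 -76.259

wrist centre = target − a_3·(cos φ, sin φ) = (9.1960, 3.9280)
cos θ_2 = (99.9956−6²−8²)/(2·6·8) = -0.0000; θ_2 = -90.0026° (elbow-down)
β = atan2(3.9280,9.1960) = 23.1294°; ψ = atan2(-8.0000,5.9996) = -53.1318°
θ_1 = β − ψ = 76.2612°
θ_3 = φ − θ_1 − θ_2 = -76.2585° (wrapped to (-180°,180°])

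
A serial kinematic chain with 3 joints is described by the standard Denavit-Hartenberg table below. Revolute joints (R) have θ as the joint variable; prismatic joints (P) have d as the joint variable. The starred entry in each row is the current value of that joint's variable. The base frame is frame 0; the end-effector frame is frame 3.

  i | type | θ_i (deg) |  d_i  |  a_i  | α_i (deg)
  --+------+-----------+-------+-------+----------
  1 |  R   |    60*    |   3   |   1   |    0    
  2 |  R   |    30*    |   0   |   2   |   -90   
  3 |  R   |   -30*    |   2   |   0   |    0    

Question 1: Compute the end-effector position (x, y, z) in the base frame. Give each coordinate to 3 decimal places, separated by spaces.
-1.500 2.866 3.000

after link 1: o_1 = (0.5000, 0.8660, 3.0000)
after link 2: o_2 = (0.5000, 2.8660, 3.0000)
after link 3: o_3 = (-1.5000, 2.8660, 3.0000)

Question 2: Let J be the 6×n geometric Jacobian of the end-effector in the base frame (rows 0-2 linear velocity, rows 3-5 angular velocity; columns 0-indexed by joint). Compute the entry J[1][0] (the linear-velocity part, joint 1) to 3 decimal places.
-1.500

axis z_0 = ẑ; lever o_n−o_0 = (-1.5000,2.8660,3.0000)
cross product → J_v[:, 0] = (-2.8660,-1.5000,0.0000)
J_ω[:, 0] = z_0
entry J[1][0] = -1.5000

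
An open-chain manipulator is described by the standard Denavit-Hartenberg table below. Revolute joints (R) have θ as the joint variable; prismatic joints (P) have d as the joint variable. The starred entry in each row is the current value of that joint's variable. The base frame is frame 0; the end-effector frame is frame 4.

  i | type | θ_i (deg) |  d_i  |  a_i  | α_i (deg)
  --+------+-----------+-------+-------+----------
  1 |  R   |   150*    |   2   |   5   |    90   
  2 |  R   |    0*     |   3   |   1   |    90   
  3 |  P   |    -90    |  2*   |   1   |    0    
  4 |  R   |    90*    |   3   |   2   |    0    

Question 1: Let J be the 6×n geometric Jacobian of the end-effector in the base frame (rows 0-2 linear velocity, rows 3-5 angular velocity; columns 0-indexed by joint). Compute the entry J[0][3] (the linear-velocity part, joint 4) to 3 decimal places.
axis z_3 = (0.0000,0.0000,-1.0000); lever o_n−o_3 = (-1.7321,1.0000,-3.0000)
cross product → J_v[:, 3] = (1.0000,1.7321,0.0000)
J_ω[:, 3] = z_3
entry J[0][3] = 1.0000

1.000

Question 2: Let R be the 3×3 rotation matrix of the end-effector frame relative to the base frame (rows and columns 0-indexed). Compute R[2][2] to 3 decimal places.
-1.000

End-effector z-axis (col 2 of R) = (0.0000,0.0000,-1.0000)
R[2][2] = -1.0000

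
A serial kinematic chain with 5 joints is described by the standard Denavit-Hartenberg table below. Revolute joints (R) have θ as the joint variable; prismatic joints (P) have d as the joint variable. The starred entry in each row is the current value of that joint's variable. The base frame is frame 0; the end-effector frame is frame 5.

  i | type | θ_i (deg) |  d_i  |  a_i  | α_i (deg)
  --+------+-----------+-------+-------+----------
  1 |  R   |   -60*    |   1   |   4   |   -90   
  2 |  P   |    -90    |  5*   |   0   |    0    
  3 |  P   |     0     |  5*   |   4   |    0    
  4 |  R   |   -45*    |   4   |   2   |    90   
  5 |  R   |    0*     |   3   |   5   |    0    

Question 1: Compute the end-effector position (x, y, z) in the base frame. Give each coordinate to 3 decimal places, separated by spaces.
10.589 9.660 7.828

after link 1: o_1 = (2.0000, -3.4641, 1.0000)
after link 2: o_2 = (6.3301, -0.9641, 1.0000)
after link 3: o_3 = (10.6603, 1.5359, 5.0000)
after link 4: o_4 = (13.4172, 4.7606, 6.4142)
after link 5: o_5 = (10.5888, 9.6596, 7.8284)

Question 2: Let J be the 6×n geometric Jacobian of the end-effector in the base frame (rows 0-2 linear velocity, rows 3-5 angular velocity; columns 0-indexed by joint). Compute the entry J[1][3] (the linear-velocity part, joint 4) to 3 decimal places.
axis z_3 = (0.8660,0.5000,0.0000); lever o_n−o_3 = (-0.0714,8.1237,2.8284)
cross product → J_v[:, 3] = (1.4142,-2.4495,7.0711)
J_ω[:, 3] = z_3
entry J[1][3] = -2.4495

-2.449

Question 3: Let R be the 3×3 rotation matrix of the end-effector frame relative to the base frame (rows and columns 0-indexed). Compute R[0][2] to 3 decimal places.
-0.354

End-effector z-axis (col 2 of R) = (-0.3536,0.6124,-0.7071)
R[0][2] = -0.3536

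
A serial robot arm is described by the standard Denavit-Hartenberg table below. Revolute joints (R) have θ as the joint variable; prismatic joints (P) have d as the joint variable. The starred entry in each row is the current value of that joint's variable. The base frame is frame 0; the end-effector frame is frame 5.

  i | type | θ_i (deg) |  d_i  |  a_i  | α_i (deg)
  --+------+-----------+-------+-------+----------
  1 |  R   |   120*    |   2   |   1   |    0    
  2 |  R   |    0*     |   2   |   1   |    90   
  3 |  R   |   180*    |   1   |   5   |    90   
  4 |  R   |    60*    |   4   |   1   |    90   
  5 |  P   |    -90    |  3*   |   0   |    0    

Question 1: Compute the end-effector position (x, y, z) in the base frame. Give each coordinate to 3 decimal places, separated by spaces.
3.366 -5.098 8.000

after link 1: o_1 = (-0.5000, 0.8660, 2.0000)
after link 2: o_2 = (-1.0000, 1.7321, 4.0000)
after link 3: o_3 = (2.3660, -2.0981, 4.0000)
after link 4: o_4 = (3.3660, -2.0981, 8.0000)
after link 5: o_5 = (3.3660, -5.0981, 8.0000)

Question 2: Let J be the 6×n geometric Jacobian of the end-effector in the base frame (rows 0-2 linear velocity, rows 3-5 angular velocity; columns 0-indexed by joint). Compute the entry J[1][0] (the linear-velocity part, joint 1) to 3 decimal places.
axis z_0 = ẑ; lever o_n−o_0 = (3.3660,-5.0981,8.0000)
cross product → J_v[:, 0] = (5.0981,3.3660,-0.0000)
J_ω[:, 0] = z_0
entry J[1][0] = 3.3660

3.366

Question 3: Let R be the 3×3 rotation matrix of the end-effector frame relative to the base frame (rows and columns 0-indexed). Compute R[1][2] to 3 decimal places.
-1.000

End-effector z-axis (col 2 of R) = (-0.0000,-1.0000,0.0000)
R[1][2] = -1.0000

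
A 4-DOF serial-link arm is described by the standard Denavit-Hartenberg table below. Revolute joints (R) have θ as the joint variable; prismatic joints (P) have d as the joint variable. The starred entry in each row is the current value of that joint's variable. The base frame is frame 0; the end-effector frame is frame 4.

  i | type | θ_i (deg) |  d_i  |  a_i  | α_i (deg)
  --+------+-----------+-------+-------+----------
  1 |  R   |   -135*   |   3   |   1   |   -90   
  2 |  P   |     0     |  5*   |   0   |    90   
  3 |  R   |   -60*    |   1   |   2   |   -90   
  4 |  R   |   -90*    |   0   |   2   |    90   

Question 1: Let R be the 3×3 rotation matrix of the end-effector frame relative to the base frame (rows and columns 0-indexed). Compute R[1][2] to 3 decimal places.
End-effector z-axis (col 2 of R) = (0.9659,-0.2588,0.0000)
R[1][2] = -0.2588

-0.259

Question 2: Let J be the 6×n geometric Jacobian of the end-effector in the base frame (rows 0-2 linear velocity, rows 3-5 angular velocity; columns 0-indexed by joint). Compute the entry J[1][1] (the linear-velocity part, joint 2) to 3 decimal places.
prismatic axis z_1 = (0.7071,-0.7071,0.0000)
J_v[:, 1] = z_1; J_ω[:, 1] = (0,0,0)
entry J[1][1] = -0.7071

-0.707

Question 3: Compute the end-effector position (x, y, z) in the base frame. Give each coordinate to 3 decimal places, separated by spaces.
after link 1: o_1 = (-0.7071, -0.7071, 3.0000)
after link 2: o_2 = (2.8284, -4.2426, 3.0000)
after link 3: o_3 = (0.8966, -3.7250, 4.0000)
after link 4: o_4 = (0.8966, -3.7250, 6.0000)

0.897 -3.725 6.000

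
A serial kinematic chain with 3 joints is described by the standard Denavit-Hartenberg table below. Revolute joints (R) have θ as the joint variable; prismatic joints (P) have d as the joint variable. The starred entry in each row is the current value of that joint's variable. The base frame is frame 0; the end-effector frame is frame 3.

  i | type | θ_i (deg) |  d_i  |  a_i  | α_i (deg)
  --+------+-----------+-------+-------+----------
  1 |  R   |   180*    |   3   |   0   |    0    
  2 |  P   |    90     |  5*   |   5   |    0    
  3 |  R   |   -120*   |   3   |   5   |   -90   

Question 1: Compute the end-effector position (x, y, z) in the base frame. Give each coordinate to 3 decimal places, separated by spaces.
-4.330 -2.500 11.000

after link 1: o_1 = (0.0000, 0.0000, 3.0000)
after link 2: o_2 = (-0.0000, -5.0000, 8.0000)
after link 3: o_3 = (-4.3301, -2.5000, 11.0000)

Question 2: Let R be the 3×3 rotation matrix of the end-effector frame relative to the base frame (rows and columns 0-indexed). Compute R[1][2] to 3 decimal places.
-0.866

End-effector z-axis (col 2 of R) = (-0.5000,-0.8660,0.0000)
R[1][2] = -0.8660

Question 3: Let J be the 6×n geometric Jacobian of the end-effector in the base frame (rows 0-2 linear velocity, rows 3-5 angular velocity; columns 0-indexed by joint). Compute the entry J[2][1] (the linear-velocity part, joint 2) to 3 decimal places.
prismatic axis z_1 = (0.0000,0.0000,1.0000)
J_v[:, 1] = z_1; J_ω[:, 1] = (0,0,0)
entry J[2][1] = 1.0000

1.000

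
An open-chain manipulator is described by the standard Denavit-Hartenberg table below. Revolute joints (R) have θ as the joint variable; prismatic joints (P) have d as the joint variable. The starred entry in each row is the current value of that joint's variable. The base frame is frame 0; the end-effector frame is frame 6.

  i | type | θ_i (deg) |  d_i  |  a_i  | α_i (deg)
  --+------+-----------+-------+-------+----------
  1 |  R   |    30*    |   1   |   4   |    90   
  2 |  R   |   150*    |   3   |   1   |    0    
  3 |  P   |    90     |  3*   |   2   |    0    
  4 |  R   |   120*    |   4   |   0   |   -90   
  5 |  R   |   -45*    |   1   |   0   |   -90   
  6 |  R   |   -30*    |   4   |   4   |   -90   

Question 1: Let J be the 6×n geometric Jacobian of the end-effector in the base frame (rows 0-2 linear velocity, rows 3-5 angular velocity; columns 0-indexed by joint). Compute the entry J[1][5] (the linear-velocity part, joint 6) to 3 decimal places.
axis z_5 = (0.2588,0.9659,-0.0000); lever o_n−o_5 = (4.3813,2.9671,2.0000)
cross product → J_v[:, 5] = (1.9319,-0.5176,-3.4641)
J_ω[:, 5] = z_5
entry J[1][5] = -0.5176

-0.518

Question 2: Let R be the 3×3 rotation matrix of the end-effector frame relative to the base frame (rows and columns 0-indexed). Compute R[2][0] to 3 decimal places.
0.500

End-effector x-axis (col 0 of R) = (0.8365,-0.2241,0.5000)
R[2][0] = 0.5000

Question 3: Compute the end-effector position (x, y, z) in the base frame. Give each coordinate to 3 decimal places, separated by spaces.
11.229 -4.626 2.768

after link 1: o_1 = (3.4641, 2.0000, 1.0000)
after link 2: o_2 = (4.2141, -1.0311, 1.5000)
after link 3: o_3 = (4.8481, -4.1292, -0.2321)
after link 4: o_4 = (6.8481, -7.5933, -0.2321)
after link 5: o_5 = (6.8481, -7.5933, 0.7679)
after link 6: o_6 = (11.2294, -4.6261, 2.7679)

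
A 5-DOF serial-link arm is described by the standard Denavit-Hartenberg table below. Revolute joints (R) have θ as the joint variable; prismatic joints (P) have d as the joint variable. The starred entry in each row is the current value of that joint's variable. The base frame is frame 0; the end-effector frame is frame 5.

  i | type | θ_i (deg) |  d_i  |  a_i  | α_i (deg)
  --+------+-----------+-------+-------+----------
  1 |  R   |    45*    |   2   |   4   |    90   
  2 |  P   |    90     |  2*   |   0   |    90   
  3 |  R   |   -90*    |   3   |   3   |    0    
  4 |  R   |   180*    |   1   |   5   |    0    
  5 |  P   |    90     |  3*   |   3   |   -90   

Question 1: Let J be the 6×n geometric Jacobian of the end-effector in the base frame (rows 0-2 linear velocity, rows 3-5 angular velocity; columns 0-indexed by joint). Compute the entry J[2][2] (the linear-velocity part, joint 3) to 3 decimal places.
axis z_2 = (0.7071,0.7071,-0.0000); lever o_n−o_2 = (6.3640,3.5355,-3.0000)
cross product → J_v[:, 2] = (-2.1213,2.1213,-2.0000)
J_ω[:, 2] = z_2
entry J[2][2] = -2.0000

-2.000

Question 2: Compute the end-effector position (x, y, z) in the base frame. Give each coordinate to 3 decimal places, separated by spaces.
after link 1: o_1 = (2.8284, 2.8284, 2.0000)
after link 2: o_2 = (4.2426, 1.4142, 2.0000)
after link 3: o_3 = (4.2426, 5.6569, 2.0000)
after link 4: o_4 = (8.4853, 2.8284, 2.0000)
after link 5: o_5 = (10.6066, 4.9497, -1.0000)

10.607 4.950 -1.000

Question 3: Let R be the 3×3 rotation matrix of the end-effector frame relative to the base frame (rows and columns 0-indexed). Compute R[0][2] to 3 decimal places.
End-effector z-axis (col 2 of R) = (-0.7071,0.7071,-0.0000)
R[0][2] = -0.7071

-0.707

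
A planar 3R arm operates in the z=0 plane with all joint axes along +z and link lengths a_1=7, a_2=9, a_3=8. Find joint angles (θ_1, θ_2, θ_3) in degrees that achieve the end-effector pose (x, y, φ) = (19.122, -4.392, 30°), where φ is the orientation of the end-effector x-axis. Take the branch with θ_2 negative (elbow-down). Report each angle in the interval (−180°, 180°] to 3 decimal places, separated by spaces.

wrist centre = target − a_3·(cos φ, sin φ) = (12.1938, -8.3920)
cos θ_2 = (219.1143−7²−9²)/(2·7·9) = 0.7073; θ_2 = -44.9879° (elbow-down)
β = atan2(-8.3920,12.1938) = -34.5365°; ψ = atan2(-6.3626,13.3653) = -25.4570°
θ_1 = β − ψ = -9.0795°
θ_3 = φ − θ_1 − θ_2 = 84.0674° (wrapped to (-180°,180°])

-9.080 -44.988 84.067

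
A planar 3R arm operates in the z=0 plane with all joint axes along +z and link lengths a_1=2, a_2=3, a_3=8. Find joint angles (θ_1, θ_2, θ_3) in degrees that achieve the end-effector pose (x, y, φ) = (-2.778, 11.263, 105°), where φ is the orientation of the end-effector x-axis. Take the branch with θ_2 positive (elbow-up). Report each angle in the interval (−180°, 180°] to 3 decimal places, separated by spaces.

wrist centre = target − a_3·(cos φ, sin φ) = (-0.7074, 3.5356)
cos θ_2 = (13.0009−2²−3²)/(2·2·3) = 0.0001; θ_2 = 89.9957° (elbow-up)
β = atan2(3.5356,-0.7074) = 101.3151°; ψ = atan2(3.0000,2.0002) = 56.3069°
θ_1 = β − ψ = 45.0081°
θ_3 = φ − θ_1 − θ_2 = -30.0038° (wrapped to (-180°,180°])

45.008 89.996 -30.004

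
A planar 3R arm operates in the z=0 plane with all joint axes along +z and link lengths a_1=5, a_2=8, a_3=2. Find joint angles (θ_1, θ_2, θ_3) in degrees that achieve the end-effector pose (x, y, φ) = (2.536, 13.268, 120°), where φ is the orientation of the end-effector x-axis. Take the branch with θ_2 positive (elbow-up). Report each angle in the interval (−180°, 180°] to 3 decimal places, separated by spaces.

wrist centre = target − a_3·(cos φ, sin φ) = (3.5360, 11.5359)
cos θ_2 = (145.5814−5²−8²)/(2·5·8) = 0.7073; θ_2 = 44.9870° (elbow-up)
β = atan2(11.5359,3.5360) = 72.9586°; ψ = atan2(5.6556,10.6581) = 27.9519°
θ_1 = β − ψ = 45.0067°
θ_3 = φ − θ_1 − θ_2 = 30.0063° (wrapped to (-180°,180°])

45.007 44.987 30.006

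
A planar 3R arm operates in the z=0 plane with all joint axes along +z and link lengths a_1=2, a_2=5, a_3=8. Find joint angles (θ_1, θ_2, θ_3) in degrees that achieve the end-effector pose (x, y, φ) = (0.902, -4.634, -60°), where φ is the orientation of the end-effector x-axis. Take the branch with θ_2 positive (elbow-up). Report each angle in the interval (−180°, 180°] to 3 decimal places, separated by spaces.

wrist centre = target − a_3·(cos φ, sin φ) = (-3.0980, 2.2942)
cos θ_2 = (14.8610−2²−5²)/(2·2·5) = -0.7070; θ_2 = 134.9874° (elbow-up)
β = atan2(2.2942,-3.0980) = 143.4784°; ψ = atan2(3.5363,-1.5348) = 113.4608°
θ_1 = β − ψ = 30.0176°
θ_3 = φ − θ_1 − θ_2 = 134.9950° (wrapped to (-180°,180°])

30.018 134.987 134.995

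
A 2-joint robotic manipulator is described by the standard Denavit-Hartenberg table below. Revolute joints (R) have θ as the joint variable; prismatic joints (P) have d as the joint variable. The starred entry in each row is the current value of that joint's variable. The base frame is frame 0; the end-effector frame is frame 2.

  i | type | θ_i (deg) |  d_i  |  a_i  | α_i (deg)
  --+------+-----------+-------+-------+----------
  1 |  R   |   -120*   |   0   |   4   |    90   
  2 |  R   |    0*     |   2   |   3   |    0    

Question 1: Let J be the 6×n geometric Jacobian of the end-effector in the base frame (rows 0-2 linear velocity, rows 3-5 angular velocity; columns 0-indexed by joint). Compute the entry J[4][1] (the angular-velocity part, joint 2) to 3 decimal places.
axis z_1 = (-0.8660,0.5000,0.0000); lever o_n−o_1 = (-3.2321,-1.5981,0.0000)
cross product → J_v[:, 1] = (0.0000,-0.0000,3.0000)
J_ω[:, 1] = z_1
entry J[4][1] = 0.5000

0.500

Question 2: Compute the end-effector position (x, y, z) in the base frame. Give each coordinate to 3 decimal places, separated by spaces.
after link 1: o_1 = (-2.0000, -3.4641, 0.0000)
after link 2: o_2 = (-5.2321, -5.0622, 0.0000)

-5.232 -5.062 0.000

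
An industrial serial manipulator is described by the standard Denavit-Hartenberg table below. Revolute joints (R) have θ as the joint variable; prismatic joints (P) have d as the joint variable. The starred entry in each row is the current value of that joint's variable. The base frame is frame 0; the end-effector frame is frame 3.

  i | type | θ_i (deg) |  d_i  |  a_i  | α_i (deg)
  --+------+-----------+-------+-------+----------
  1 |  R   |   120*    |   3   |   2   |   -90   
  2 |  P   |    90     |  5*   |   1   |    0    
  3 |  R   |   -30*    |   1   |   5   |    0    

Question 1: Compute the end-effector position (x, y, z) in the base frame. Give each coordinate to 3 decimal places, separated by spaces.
after link 1: o_1 = (-1.0000, 1.7321, 3.0000)
after link 2: o_2 = (-5.3301, -0.7679, 2.0000)
after link 3: o_3 = (-7.4462, 0.8971, -2.3301)

-7.446 0.897 -2.330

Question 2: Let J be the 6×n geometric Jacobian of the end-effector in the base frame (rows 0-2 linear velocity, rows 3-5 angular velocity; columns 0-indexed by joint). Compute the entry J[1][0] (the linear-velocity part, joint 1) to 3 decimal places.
axis z_0 = ẑ; lever o_n−o_0 = (-7.4462,0.8971,-2.3301)
cross product → J_v[:, 0] = (-0.8971,-7.4462,0.0000)
J_ω[:, 0] = z_0
entry J[1][0] = -7.4462

-7.446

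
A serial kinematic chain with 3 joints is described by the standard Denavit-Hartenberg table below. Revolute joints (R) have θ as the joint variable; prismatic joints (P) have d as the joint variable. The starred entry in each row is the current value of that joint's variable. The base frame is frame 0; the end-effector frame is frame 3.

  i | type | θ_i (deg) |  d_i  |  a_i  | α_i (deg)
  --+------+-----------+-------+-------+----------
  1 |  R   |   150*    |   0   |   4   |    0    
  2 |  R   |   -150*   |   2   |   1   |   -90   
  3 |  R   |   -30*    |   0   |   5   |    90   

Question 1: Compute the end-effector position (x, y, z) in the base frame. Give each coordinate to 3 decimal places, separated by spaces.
after link 1: o_1 = (-3.4641, 2.0000, 0.0000)
after link 2: o_2 = (-2.4641, 2.0000, 2.0000)
after link 3: o_3 = (1.8660, 2.0000, 4.5000)

1.866 2.000 4.500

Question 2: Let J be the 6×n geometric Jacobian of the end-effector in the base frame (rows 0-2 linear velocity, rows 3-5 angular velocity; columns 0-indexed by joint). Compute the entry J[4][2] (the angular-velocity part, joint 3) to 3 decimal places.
axis z_2 = (0.0000,1.0000,0.0000); lever o_n−o_2 = (4.3301,-0.0000,2.5000)
cross product → J_v[:, 2] = (2.5000,0.0000,-4.3301)
J_ω[:, 2] = z_2
entry J[4][2] = 1.0000

1.000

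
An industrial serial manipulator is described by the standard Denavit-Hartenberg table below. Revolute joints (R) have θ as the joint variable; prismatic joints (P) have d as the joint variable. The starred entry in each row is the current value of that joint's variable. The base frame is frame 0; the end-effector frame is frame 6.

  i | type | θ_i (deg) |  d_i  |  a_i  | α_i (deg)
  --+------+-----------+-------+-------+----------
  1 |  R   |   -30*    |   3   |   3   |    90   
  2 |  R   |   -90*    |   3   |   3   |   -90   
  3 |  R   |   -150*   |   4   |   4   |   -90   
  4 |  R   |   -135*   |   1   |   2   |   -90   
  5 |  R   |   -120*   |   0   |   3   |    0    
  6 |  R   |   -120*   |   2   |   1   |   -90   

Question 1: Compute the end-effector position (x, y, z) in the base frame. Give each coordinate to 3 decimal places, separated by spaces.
after link 1: o_1 = (2.5981, -1.5000, 3.0000)
after link 2: o_2 = (1.0981, -4.0981, 0.0000)
after link 3: o_3 = (3.5622, -7.8301, 3.4641)
after link 4: o_4 = (4.7075, -8.6749, 1.7394)
after link 5: o_5 = (2.3987, -10.5524, 1.3589)
after link 6: o_6 = (3.2504, -11.1986, 3.3228)

3.250 -11.199 3.323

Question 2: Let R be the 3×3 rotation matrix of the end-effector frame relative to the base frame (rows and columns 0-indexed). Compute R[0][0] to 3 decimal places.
End-effector x-axis (col 0 of R) = (-0.0196,0.6732,0.7392)
R[0][0] = -0.0196

-0.020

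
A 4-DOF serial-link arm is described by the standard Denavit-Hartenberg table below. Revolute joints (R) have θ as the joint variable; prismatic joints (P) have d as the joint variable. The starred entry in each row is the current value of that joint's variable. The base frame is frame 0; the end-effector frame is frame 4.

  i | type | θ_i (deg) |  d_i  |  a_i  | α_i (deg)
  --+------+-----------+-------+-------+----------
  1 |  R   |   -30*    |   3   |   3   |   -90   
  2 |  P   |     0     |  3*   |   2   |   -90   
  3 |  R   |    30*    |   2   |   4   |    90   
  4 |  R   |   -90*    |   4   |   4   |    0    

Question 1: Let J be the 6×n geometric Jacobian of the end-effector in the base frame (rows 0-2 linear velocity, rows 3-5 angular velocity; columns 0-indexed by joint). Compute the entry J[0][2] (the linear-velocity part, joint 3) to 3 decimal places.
-1.464

axis z_2 = (0.0000,0.0000,-1.0000); lever o_n−o_2 = (5.4641,-1.4641,2.0000)
cross product → J_v[:, 2] = (-1.4641,-5.4641,-0.0000)
J_ω[:, 2] = z_2
entry J[0][2] = -1.4641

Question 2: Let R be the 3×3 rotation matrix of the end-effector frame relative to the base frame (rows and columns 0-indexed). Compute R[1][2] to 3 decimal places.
0.500

End-effector z-axis (col 2 of R) = (0.8660,0.5000,0.0000)
R[1][2] = 0.5000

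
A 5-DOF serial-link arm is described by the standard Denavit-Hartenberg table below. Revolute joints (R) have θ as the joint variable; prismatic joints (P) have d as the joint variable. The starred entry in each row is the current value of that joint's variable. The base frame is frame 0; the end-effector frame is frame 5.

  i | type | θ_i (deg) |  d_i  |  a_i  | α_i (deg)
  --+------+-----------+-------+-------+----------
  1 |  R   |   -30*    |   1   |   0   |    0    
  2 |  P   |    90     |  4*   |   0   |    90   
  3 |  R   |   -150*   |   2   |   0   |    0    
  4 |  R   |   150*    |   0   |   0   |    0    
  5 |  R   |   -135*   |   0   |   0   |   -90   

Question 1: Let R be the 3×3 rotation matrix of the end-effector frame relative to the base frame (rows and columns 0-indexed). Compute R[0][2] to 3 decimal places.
0.354

End-effector z-axis (col 2 of R) = (0.3536,0.6124,-0.7071)
R[0][2] = 0.3536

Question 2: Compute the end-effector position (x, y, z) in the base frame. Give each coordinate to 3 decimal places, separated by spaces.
after link 1: o_1 = (0.0000, 0.0000, 1.0000)
after link 2: o_2 = (0.0000, 0.0000, 5.0000)
after link 3: o_3 = (1.7321, -1.0000, 5.0000)
after link 4: o_4 = (1.7321, -1.0000, 5.0000)
after link 5: o_5 = (1.7321, -1.0000, 5.0000)

1.732 -1.000 5.000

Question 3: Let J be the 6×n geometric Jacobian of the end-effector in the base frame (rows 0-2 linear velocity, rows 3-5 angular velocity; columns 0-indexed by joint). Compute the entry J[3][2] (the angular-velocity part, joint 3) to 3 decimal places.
0.866

axis z_2 = (0.8660,-0.5000,0.0000); lever o_n−o_2 = (1.7321,-1.0000,0.0000)
cross product → J_v[:, 2] = (0.0000,0.0000,0.0000)
J_ω[:, 2] = z_2
entry J[3][2] = 0.8660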